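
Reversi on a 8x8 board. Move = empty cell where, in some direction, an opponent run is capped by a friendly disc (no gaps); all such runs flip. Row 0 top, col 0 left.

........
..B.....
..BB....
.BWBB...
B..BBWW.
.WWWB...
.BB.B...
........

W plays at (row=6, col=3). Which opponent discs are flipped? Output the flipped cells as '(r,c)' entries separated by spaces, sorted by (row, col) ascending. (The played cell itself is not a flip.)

Dir NW: first cell 'W' (not opp) -> no flip
Dir N: first cell 'W' (not opp) -> no flip
Dir NE: opp run (5,4) capped by W -> flip
Dir W: opp run (6,2) (6,1), next='.' -> no flip
Dir E: opp run (6,4), next='.' -> no flip
Dir SW: first cell '.' (not opp) -> no flip
Dir S: first cell '.' (not opp) -> no flip
Dir SE: first cell '.' (not opp) -> no flip

Answer: (5,4)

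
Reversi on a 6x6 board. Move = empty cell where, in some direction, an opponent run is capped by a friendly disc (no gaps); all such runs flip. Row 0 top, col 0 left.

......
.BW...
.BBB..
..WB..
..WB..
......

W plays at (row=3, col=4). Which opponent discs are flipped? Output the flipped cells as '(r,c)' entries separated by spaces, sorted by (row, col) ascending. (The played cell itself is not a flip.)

Answer: (2,3) (3,3)

Derivation:
Dir NW: opp run (2,3) capped by W -> flip
Dir N: first cell '.' (not opp) -> no flip
Dir NE: first cell '.' (not opp) -> no flip
Dir W: opp run (3,3) capped by W -> flip
Dir E: first cell '.' (not opp) -> no flip
Dir SW: opp run (4,3), next='.' -> no flip
Dir S: first cell '.' (not opp) -> no flip
Dir SE: first cell '.' (not opp) -> no flip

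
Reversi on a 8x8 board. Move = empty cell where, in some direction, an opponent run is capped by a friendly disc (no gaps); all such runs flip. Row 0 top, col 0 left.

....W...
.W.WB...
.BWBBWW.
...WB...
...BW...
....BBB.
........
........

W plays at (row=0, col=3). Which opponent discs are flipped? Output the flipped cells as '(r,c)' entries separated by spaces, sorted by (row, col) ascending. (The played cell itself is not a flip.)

Dir NW: edge -> no flip
Dir N: edge -> no flip
Dir NE: edge -> no flip
Dir W: first cell '.' (not opp) -> no flip
Dir E: first cell 'W' (not opp) -> no flip
Dir SW: first cell '.' (not opp) -> no flip
Dir S: first cell 'W' (not opp) -> no flip
Dir SE: opp run (1,4) capped by W -> flip

Answer: (1,4)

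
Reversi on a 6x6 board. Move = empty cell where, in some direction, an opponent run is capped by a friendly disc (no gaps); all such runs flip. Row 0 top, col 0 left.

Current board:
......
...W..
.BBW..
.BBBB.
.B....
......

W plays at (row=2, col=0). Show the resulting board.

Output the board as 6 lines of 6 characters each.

Answer: ......
...W..
WWWW..
.BBBB.
.B....
......

Derivation:
Place W at (2,0); scan 8 dirs for brackets.
Dir NW: edge -> no flip
Dir N: first cell '.' (not opp) -> no flip
Dir NE: first cell '.' (not opp) -> no flip
Dir W: edge -> no flip
Dir E: opp run (2,1) (2,2) capped by W -> flip
Dir SW: edge -> no flip
Dir S: first cell '.' (not opp) -> no flip
Dir SE: opp run (3,1), next='.' -> no flip
All flips: (2,1) (2,2)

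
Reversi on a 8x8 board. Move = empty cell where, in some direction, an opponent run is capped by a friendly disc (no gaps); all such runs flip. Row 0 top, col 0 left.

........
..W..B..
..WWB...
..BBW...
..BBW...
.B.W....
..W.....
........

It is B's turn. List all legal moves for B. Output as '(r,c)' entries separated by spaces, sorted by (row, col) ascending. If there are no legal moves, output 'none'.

(0,1): no bracket -> illegal
(0,2): flips 2 -> legal
(0,3): no bracket -> illegal
(1,1): flips 1 -> legal
(1,3): flips 1 -> legal
(1,4): flips 1 -> legal
(2,1): flips 2 -> legal
(2,5): flips 1 -> legal
(3,1): no bracket -> illegal
(3,5): flips 1 -> legal
(4,5): flips 1 -> legal
(5,2): no bracket -> illegal
(5,4): flips 2 -> legal
(5,5): flips 1 -> legal
(6,1): no bracket -> illegal
(6,3): flips 1 -> legal
(6,4): flips 1 -> legal
(7,1): no bracket -> illegal
(7,2): no bracket -> illegal
(7,3): flips 1 -> legal

Answer: (0,2) (1,1) (1,3) (1,4) (2,1) (2,5) (3,5) (4,5) (5,4) (5,5) (6,3) (6,4) (7,3)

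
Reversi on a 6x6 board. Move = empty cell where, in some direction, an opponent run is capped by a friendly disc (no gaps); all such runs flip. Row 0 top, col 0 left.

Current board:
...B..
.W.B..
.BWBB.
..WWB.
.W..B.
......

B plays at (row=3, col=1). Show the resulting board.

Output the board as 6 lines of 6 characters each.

Answer: ...B..
.W.B..
.BBBB.
.BBBB.
.W..B.
......

Derivation:
Place B at (3,1); scan 8 dirs for brackets.
Dir NW: first cell '.' (not opp) -> no flip
Dir N: first cell 'B' (not opp) -> no flip
Dir NE: opp run (2,2) capped by B -> flip
Dir W: first cell '.' (not opp) -> no flip
Dir E: opp run (3,2) (3,3) capped by B -> flip
Dir SW: first cell '.' (not opp) -> no flip
Dir S: opp run (4,1), next='.' -> no flip
Dir SE: first cell '.' (not opp) -> no flip
All flips: (2,2) (3,2) (3,3)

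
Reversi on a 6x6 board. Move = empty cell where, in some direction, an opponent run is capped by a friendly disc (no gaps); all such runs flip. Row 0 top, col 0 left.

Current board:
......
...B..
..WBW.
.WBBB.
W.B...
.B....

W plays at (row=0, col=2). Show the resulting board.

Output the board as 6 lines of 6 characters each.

Place W at (0,2); scan 8 dirs for brackets.
Dir NW: edge -> no flip
Dir N: edge -> no flip
Dir NE: edge -> no flip
Dir W: first cell '.' (not opp) -> no flip
Dir E: first cell '.' (not opp) -> no flip
Dir SW: first cell '.' (not opp) -> no flip
Dir S: first cell '.' (not opp) -> no flip
Dir SE: opp run (1,3) capped by W -> flip
All flips: (1,3)

Answer: ..W...
...W..
..WBW.
.WBBB.
W.B...
.B....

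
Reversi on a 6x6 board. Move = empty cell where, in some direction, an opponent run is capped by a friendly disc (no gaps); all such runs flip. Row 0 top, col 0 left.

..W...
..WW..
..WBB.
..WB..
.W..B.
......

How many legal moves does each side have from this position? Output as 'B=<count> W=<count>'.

-- B to move --
(0,1): flips 1 -> legal
(0,3): flips 1 -> legal
(0,4): no bracket -> illegal
(1,1): flips 1 -> legal
(1,4): no bracket -> illegal
(2,1): flips 1 -> legal
(3,0): no bracket -> illegal
(3,1): flips 1 -> legal
(4,0): no bracket -> illegal
(4,2): no bracket -> illegal
(4,3): no bracket -> illegal
(5,0): flips 2 -> legal
(5,1): no bracket -> illegal
(5,2): no bracket -> illegal
B mobility = 6
-- W to move --
(1,4): flips 1 -> legal
(1,5): no bracket -> illegal
(2,5): flips 2 -> legal
(3,4): flips 2 -> legal
(3,5): flips 1 -> legal
(4,2): no bracket -> illegal
(4,3): flips 2 -> legal
(4,5): no bracket -> illegal
(5,3): no bracket -> illegal
(5,4): no bracket -> illegal
(5,5): flips 2 -> legal
W mobility = 6

Answer: B=6 W=6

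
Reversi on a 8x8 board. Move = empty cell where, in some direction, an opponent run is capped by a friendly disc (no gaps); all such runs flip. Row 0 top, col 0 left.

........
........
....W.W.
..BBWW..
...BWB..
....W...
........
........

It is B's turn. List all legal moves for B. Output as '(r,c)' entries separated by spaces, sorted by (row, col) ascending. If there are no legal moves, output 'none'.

Answer: (1,5) (2,3) (2,5) (3,6) (5,5) (6,3) (6,5)

Derivation:
(1,3): no bracket -> illegal
(1,4): no bracket -> illegal
(1,5): flips 1 -> legal
(1,6): no bracket -> illegal
(1,7): no bracket -> illegal
(2,3): flips 1 -> legal
(2,5): flips 2 -> legal
(2,7): no bracket -> illegal
(3,6): flips 2 -> legal
(3,7): no bracket -> illegal
(4,6): no bracket -> illegal
(5,3): no bracket -> illegal
(5,5): flips 1 -> legal
(6,3): flips 1 -> legal
(6,4): no bracket -> illegal
(6,5): flips 1 -> legal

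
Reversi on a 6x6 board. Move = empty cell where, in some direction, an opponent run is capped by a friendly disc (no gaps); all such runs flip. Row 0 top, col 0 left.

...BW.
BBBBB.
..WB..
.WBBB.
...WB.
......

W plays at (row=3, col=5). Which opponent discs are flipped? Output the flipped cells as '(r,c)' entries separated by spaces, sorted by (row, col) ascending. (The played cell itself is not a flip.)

Dir NW: first cell '.' (not opp) -> no flip
Dir N: first cell '.' (not opp) -> no flip
Dir NE: edge -> no flip
Dir W: opp run (3,4) (3,3) (3,2) capped by W -> flip
Dir E: edge -> no flip
Dir SW: opp run (4,4), next='.' -> no flip
Dir S: first cell '.' (not opp) -> no flip
Dir SE: edge -> no flip

Answer: (3,2) (3,3) (3,4)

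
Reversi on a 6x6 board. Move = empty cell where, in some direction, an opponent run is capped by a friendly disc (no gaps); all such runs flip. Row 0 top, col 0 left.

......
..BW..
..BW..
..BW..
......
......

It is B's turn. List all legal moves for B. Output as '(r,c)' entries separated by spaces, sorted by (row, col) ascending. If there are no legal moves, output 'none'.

(0,2): no bracket -> illegal
(0,3): no bracket -> illegal
(0,4): flips 1 -> legal
(1,4): flips 2 -> legal
(2,4): flips 1 -> legal
(3,4): flips 2 -> legal
(4,2): no bracket -> illegal
(4,3): no bracket -> illegal
(4,4): flips 1 -> legal

Answer: (0,4) (1,4) (2,4) (3,4) (4,4)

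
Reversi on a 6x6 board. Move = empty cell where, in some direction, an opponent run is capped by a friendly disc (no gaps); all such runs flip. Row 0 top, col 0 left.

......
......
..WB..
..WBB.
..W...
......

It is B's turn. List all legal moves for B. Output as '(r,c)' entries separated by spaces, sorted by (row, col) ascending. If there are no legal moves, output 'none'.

Answer: (1,1) (2,1) (3,1) (4,1) (5,1)

Derivation:
(1,1): flips 1 -> legal
(1,2): no bracket -> illegal
(1,3): no bracket -> illegal
(2,1): flips 1 -> legal
(3,1): flips 1 -> legal
(4,1): flips 1 -> legal
(4,3): no bracket -> illegal
(5,1): flips 1 -> legal
(5,2): no bracket -> illegal
(5,3): no bracket -> illegal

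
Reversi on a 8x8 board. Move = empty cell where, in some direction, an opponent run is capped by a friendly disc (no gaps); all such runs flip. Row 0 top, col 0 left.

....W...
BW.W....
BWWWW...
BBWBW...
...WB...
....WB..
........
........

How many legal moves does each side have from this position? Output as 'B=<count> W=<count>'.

Answer: B=13 W=6

Derivation:
-- B to move --
(0,0): flips 2 -> legal
(0,1): flips 2 -> legal
(0,2): flips 1 -> legal
(0,3): flips 2 -> legal
(0,5): no bracket -> illegal
(1,2): flips 2 -> legal
(1,4): flips 2 -> legal
(1,5): flips 1 -> legal
(2,5): flips 4 -> legal
(3,5): flips 1 -> legal
(4,1): no bracket -> illegal
(4,2): flips 1 -> legal
(4,5): no bracket -> illegal
(5,2): no bracket -> illegal
(5,3): flips 2 -> legal
(6,3): no bracket -> illegal
(6,4): flips 1 -> legal
(6,5): flips 4 -> legal
B mobility = 13
-- W to move --
(0,0): no bracket -> illegal
(0,1): no bracket -> illegal
(3,5): no bracket -> illegal
(4,0): flips 1 -> legal
(4,1): flips 1 -> legal
(4,2): flips 1 -> legal
(4,5): flips 1 -> legal
(4,6): no bracket -> illegal
(5,3): no bracket -> illegal
(5,6): flips 1 -> legal
(6,4): no bracket -> illegal
(6,5): no bracket -> illegal
(6,6): flips 3 -> legal
W mobility = 6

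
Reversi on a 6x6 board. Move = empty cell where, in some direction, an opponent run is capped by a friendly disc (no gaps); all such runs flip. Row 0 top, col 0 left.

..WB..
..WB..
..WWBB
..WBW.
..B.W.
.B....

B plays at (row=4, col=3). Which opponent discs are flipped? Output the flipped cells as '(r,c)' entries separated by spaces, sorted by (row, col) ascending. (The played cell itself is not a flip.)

Answer: (3,4)

Derivation:
Dir NW: opp run (3,2), next='.' -> no flip
Dir N: first cell 'B' (not opp) -> no flip
Dir NE: opp run (3,4) capped by B -> flip
Dir W: first cell 'B' (not opp) -> no flip
Dir E: opp run (4,4), next='.' -> no flip
Dir SW: first cell '.' (not opp) -> no flip
Dir S: first cell '.' (not opp) -> no flip
Dir SE: first cell '.' (not opp) -> no flip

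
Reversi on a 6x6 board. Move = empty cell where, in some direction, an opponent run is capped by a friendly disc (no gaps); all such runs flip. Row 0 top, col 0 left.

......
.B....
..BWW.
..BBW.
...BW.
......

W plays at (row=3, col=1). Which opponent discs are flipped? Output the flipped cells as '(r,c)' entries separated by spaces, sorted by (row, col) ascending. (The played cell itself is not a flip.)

Answer: (3,2) (3,3)

Derivation:
Dir NW: first cell '.' (not opp) -> no flip
Dir N: first cell '.' (not opp) -> no flip
Dir NE: opp run (2,2), next='.' -> no flip
Dir W: first cell '.' (not opp) -> no flip
Dir E: opp run (3,2) (3,3) capped by W -> flip
Dir SW: first cell '.' (not opp) -> no flip
Dir S: first cell '.' (not opp) -> no flip
Dir SE: first cell '.' (not opp) -> no flip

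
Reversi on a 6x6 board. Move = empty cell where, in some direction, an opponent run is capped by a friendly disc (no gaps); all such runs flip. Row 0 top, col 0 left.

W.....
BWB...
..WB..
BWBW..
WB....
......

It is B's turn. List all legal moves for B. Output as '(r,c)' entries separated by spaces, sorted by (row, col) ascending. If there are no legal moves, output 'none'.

Answer: (2,1) (3,4) (4,3) (5,0)

Derivation:
(0,1): no bracket -> illegal
(0,2): no bracket -> illegal
(1,3): no bracket -> illegal
(2,0): no bracket -> illegal
(2,1): flips 2 -> legal
(2,4): no bracket -> illegal
(3,4): flips 1 -> legal
(4,2): no bracket -> illegal
(4,3): flips 1 -> legal
(4,4): no bracket -> illegal
(5,0): flips 1 -> legal
(5,1): no bracket -> illegal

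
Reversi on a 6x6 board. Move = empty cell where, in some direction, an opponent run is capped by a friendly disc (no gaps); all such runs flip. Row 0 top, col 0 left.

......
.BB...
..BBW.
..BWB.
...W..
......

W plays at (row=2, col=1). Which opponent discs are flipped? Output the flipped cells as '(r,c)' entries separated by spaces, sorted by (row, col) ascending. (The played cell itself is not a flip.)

Dir NW: first cell '.' (not opp) -> no flip
Dir N: opp run (1,1), next='.' -> no flip
Dir NE: opp run (1,2), next='.' -> no flip
Dir W: first cell '.' (not opp) -> no flip
Dir E: opp run (2,2) (2,3) capped by W -> flip
Dir SW: first cell '.' (not opp) -> no flip
Dir S: first cell '.' (not opp) -> no flip
Dir SE: opp run (3,2) capped by W -> flip

Answer: (2,2) (2,3) (3,2)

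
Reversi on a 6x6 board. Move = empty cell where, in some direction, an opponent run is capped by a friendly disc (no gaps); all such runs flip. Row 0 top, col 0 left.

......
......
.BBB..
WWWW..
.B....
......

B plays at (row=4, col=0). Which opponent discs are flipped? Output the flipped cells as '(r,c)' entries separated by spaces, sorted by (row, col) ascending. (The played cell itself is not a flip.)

Answer: (3,1)

Derivation:
Dir NW: edge -> no flip
Dir N: opp run (3,0), next='.' -> no flip
Dir NE: opp run (3,1) capped by B -> flip
Dir W: edge -> no flip
Dir E: first cell 'B' (not opp) -> no flip
Dir SW: edge -> no flip
Dir S: first cell '.' (not opp) -> no flip
Dir SE: first cell '.' (not opp) -> no flip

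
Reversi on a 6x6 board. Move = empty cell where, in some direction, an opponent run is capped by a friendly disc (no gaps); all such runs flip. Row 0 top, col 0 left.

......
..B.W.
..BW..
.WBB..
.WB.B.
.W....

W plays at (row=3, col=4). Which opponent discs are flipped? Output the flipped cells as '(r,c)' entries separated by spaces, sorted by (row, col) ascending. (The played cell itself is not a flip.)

Dir NW: first cell 'W' (not opp) -> no flip
Dir N: first cell '.' (not opp) -> no flip
Dir NE: first cell '.' (not opp) -> no flip
Dir W: opp run (3,3) (3,2) capped by W -> flip
Dir E: first cell '.' (not opp) -> no flip
Dir SW: first cell '.' (not opp) -> no flip
Dir S: opp run (4,4), next='.' -> no flip
Dir SE: first cell '.' (not opp) -> no flip

Answer: (3,2) (3,3)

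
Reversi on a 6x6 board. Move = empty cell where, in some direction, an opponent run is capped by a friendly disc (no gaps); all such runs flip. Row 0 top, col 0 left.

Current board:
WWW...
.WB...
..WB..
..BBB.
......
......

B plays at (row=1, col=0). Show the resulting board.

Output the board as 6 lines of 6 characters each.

Answer: WWW...
BBB...
..WB..
..BBB.
......
......

Derivation:
Place B at (1,0); scan 8 dirs for brackets.
Dir NW: edge -> no flip
Dir N: opp run (0,0), next=edge -> no flip
Dir NE: opp run (0,1), next=edge -> no flip
Dir W: edge -> no flip
Dir E: opp run (1,1) capped by B -> flip
Dir SW: edge -> no flip
Dir S: first cell '.' (not opp) -> no flip
Dir SE: first cell '.' (not opp) -> no flip
All flips: (1,1)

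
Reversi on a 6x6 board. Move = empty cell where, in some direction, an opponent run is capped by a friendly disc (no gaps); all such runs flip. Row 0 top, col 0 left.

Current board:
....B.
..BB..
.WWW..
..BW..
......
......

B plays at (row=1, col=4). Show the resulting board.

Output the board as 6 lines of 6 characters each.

Place B at (1,4); scan 8 dirs for brackets.
Dir NW: first cell '.' (not opp) -> no flip
Dir N: first cell 'B' (not opp) -> no flip
Dir NE: first cell '.' (not opp) -> no flip
Dir W: first cell 'B' (not opp) -> no flip
Dir E: first cell '.' (not opp) -> no flip
Dir SW: opp run (2,3) capped by B -> flip
Dir S: first cell '.' (not opp) -> no flip
Dir SE: first cell '.' (not opp) -> no flip
All flips: (2,3)

Answer: ....B.
..BBB.
.WWB..
..BW..
......
......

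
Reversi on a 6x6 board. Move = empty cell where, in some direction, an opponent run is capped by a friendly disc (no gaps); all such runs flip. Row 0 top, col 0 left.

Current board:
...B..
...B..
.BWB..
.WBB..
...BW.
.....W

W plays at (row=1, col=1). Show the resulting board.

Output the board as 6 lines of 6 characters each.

Place W at (1,1); scan 8 dirs for brackets.
Dir NW: first cell '.' (not opp) -> no flip
Dir N: first cell '.' (not opp) -> no flip
Dir NE: first cell '.' (not opp) -> no flip
Dir W: first cell '.' (not opp) -> no flip
Dir E: first cell '.' (not opp) -> no flip
Dir SW: first cell '.' (not opp) -> no flip
Dir S: opp run (2,1) capped by W -> flip
Dir SE: first cell 'W' (not opp) -> no flip
All flips: (2,1)

Answer: ...B..
.W.B..
.WWB..
.WBB..
...BW.
.....W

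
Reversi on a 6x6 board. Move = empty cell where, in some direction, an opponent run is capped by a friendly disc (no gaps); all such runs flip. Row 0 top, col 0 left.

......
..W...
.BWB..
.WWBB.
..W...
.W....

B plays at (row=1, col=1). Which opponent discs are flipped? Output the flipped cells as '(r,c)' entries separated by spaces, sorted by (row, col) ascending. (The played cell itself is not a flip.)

Dir NW: first cell '.' (not opp) -> no flip
Dir N: first cell '.' (not opp) -> no flip
Dir NE: first cell '.' (not opp) -> no flip
Dir W: first cell '.' (not opp) -> no flip
Dir E: opp run (1,2), next='.' -> no flip
Dir SW: first cell '.' (not opp) -> no flip
Dir S: first cell 'B' (not opp) -> no flip
Dir SE: opp run (2,2) capped by B -> flip

Answer: (2,2)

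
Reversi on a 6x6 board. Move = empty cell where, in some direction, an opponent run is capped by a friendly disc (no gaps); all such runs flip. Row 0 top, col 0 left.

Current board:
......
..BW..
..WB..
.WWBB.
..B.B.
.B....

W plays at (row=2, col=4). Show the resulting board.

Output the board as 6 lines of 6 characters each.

Answer: ......
..BW..
..WWW.
.WWBB.
..B.B.
.B....

Derivation:
Place W at (2,4); scan 8 dirs for brackets.
Dir NW: first cell 'W' (not opp) -> no flip
Dir N: first cell '.' (not opp) -> no flip
Dir NE: first cell '.' (not opp) -> no flip
Dir W: opp run (2,3) capped by W -> flip
Dir E: first cell '.' (not opp) -> no flip
Dir SW: opp run (3,3) (4,2) (5,1), next=edge -> no flip
Dir S: opp run (3,4) (4,4), next='.' -> no flip
Dir SE: first cell '.' (not opp) -> no flip
All flips: (2,3)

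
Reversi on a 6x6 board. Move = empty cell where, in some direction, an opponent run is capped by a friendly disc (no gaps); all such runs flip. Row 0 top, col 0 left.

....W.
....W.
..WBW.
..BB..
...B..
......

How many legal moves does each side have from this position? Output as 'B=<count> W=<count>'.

-- B to move --
(0,3): no bracket -> illegal
(0,5): flips 1 -> legal
(1,1): flips 1 -> legal
(1,2): flips 1 -> legal
(1,3): no bracket -> illegal
(1,5): flips 1 -> legal
(2,1): flips 1 -> legal
(2,5): flips 1 -> legal
(3,1): no bracket -> illegal
(3,4): no bracket -> illegal
(3,5): no bracket -> illegal
B mobility = 6
-- W to move --
(1,2): no bracket -> illegal
(1,3): no bracket -> illegal
(2,1): no bracket -> illegal
(3,1): no bracket -> illegal
(3,4): no bracket -> illegal
(4,1): flips 2 -> legal
(4,2): flips 2 -> legal
(4,4): flips 1 -> legal
(5,2): no bracket -> illegal
(5,3): no bracket -> illegal
(5,4): no bracket -> illegal
W mobility = 3

Answer: B=6 W=3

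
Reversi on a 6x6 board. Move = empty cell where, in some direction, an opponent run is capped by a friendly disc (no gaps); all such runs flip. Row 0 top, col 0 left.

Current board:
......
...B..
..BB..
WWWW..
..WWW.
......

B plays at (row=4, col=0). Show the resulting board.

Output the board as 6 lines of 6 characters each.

Answer: ......
...B..
..BB..
WBWW..
B.WWW.
......

Derivation:
Place B at (4,0); scan 8 dirs for brackets.
Dir NW: edge -> no flip
Dir N: opp run (3,0), next='.' -> no flip
Dir NE: opp run (3,1) capped by B -> flip
Dir W: edge -> no flip
Dir E: first cell '.' (not opp) -> no flip
Dir SW: edge -> no flip
Dir S: first cell '.' (not opp) -> no flip
Dir SE: first cell '.' (not opp) -> no flip
All flips: (3,1)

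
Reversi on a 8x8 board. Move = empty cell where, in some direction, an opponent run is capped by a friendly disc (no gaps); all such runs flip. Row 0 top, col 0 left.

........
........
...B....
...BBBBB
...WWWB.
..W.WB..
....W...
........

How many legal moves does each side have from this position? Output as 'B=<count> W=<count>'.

-- B to move --
(3,2): no bracket -> illegal
(4,1): no bracket -> illegal
(4,2): flips 3 -> legal
(5,1): no bracket -> illegal
(5,3): flips 3 -> legal
(5,6): flips 1 -> legal
(6,1): flips 2 -> legal
(6,2): no bracket -> illegal
(6,3): flips 2 -> legal
(6,5): no bracket -> illegal
(7,3): flips 1 -> legal
(7,4): flips 3 -> legal
(7,5): no bracket -> illegal
B mobility = 7
-- W to move --
(1,2): flips 2 -> legal
(1,3): flips 2 -> legal
(1,4): no bracket -> illegal
(2,2): flips 1 -> legal
(2,4): flips 1 -> legal
(2,5): flips 2 -> legal
(2,6): flips 1 -> legal
(2,7): flips 1 -> legal
(3,2): no bracket -> illegal
(4,2): no bracket -> illegal
(4,7): flips 1 -> legal
(5,6): flips 1 -> legal
(5,7): no bracket -> illegal
(6,5): flips 1 -> legal
(6,6): flips 1 -> legal
W mobility = 11

Answer: B=7 W=11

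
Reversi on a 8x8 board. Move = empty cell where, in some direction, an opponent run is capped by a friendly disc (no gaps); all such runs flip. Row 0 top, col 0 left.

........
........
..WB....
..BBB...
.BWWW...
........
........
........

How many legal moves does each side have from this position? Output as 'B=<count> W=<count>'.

-- B to move --
(1,1): flips 1 -> legal
(1,2): flips 1 -> legal
(1,3): no bracket -> illegal
(2,1): flips 1 -> legal
(3,1): no bracket -> illegal
(3,5): no bracket -> illegal
(4,5): flips 3 -> legal
(5,1): flips 1 -> legal
(5,2): flips 2 -> legal
(5,3): flips 1 -> legal
(5,4): flips 2 -> legal
(5,5): flips 1 -> legal
B mobility = 9
-- W to move --
(1,2): no bracket -> illegal
(1,3): flips 2 -> legal
(1,4): no bracket -> illegal
(2,1): flips 1 -> legal
(2,4): flips 3 -> legal
(2,5): flips 1 -> legal
(3,0): no bracket -> illegal
(3,1): no bracket -> illegal
(3,5): no bracket -> illegal
(4,0): flips 1 -> legal
(4,5): no bracket -> illegal
(5,0): no bracket -> illegal
(5,1): no bracket -> illegal
(5,2): no bracket -> illegal
W mobility = 5

Answer: B=9 W=5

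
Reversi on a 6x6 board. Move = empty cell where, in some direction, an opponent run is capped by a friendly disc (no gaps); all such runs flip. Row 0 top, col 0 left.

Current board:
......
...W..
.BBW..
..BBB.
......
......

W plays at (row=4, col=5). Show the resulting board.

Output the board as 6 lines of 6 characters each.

Place W at (4,5); scan 8 dirs for brackets.
Dir NW: opp run (3,4) capped by W -> flip
Dir N: first cell '.' (not opp) -> no flip
Dir NE: edge -> no flip
Dir W: first cell '.' (not opp) -> no flip
Dir E: edge -> no flip
Dir SW: first cell '.' (not opp) -> no flip
Dir S: first cell '.' (not opp) -> no flip
Dir SE: edge -> no flip
All flips: (3,4)

Answer: ......
...W..
.BBW..
..BBW.
.....W
......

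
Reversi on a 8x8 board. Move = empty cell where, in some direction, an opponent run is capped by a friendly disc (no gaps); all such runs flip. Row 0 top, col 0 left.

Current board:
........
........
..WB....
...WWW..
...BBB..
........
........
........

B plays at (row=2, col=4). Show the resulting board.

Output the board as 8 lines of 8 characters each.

Answer: ........
........
..WBB...
...WBW..
...BBB..
........
........
........

Derivation:
Place B at (2,4); scan 8 dirs for brackets.
Dir NW: first cell '.' (not opp) -> no flip
Dir N: first cell '.' (not opp) -> no flip
Dir NE: first cell '.' (not opp) -> no flip
Dir W: first cell 'B' (not opp) -> no flip
Dir E: first cell '.' (not opp) -> no flip
Dir SW: opp run (3,3), next='.' -> no flip
Dir S: opp run (3,4) capped by B -> flip
Dir SE: opp run (3,5), next='.' -> no flip
All flips: (3,4)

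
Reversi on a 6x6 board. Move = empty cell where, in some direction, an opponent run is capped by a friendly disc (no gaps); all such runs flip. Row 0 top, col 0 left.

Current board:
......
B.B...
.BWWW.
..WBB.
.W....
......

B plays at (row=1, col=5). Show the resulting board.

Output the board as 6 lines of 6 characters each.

Answer: ......
B.B..B
.BWWB.
..WBB.
.W....
......

Derivation:
Place B at (1,5); scan 8 dirs for brackets.
Dir NW: first cell '.' (not opp) -> no flip
Dir N: first cell '.' (not opp) -> no flip
Dir NE: edge -> no flip
Dir W: first cell '.' (not opp) -> no flip
Dir E: edge -> no flip
Dir SW: opp run (2,4) capped by B -> flip
Dir S: first cell '.' (not opp) -> no flip
Dir SE: edge -> no flip
All flips: (2,4)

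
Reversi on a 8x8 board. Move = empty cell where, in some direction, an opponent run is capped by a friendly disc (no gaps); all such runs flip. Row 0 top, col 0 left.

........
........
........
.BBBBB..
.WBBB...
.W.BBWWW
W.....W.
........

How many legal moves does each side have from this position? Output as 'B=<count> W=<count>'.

-- B to move --
(3,0): no bracket -> illegal
(4,0): flips 1 -> legal
(4,5): no bracket -> illegal
(4,6): no bracket -> illegal
(4,7): no bracket -> illegal
(5,0): flips 1 -> legal
(5,2): no bracket -> illegal
(6,1): flips 2 -> legal
(6,2): no bracket -> illegal
(6,4): no bracket -> illegal
(6,5): no bracket -> illegal
(6,7): no bracket -> illegal
(7,0): no bracket -> illegal
(7,1): no bracket -> illegal
(7,5): no bracket -> illegal
(7,6): no bracket -> illegal
(7,7): flips 2 -> legal
B mobility = 4
-- W to move --
(2,0): no bracket -> illegal
(2,1): flips 1 -> legal
(2,2): flips 2 -> legal
(2,3): flips 1 -> legal
(2,4): flips 2 -> legal
(2,5): no bracket -> illegal
(2,6): no bracket -> illegal
(3,0): no bracket -> illegal
(3,6): no bracket -> illegal
(4,0): no bracket -> illegal
(4,5): flips 3 -> legal
(4,6): no bracket -> illegal
(5,2): flips 2 -> legal
(6,2): no bracket -> illegal
(6,3): no bracket -> illegal
(6,4): no bracket -> illegal
(6,5): no bracket -> illegal
W mobility = 6

Answer: B=4 W=6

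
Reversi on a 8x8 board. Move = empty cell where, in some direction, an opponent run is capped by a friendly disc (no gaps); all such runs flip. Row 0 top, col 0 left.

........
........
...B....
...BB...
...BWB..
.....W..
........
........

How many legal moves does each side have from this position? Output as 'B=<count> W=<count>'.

-- B to move --
(3,5): no bracket -> illegal
(4,6): no bracket -> illegal
(5,3): no bracket -> illegal
(5,4): flips 1 -> legal
(5,6): no bracket -> illegal
(6,4): no bracket -> illegal
(6,5): flips 1 -> legal
(6,6): flips 2 -> legal
B mobility = 3
-- W to move --
(1,2): no bracket -> illegal
(1,3): no bracket -> illegal
(1,4): no bracket -> illegal
(2,2): flips 1 -> legal
(2,4): flips 1 -> legal
(2,5): no bracket -> illegal
(3,2): no bracket -> illegal
(3,5): flips 1 -> legal
(3,6): no bracket -> illegal
(4,2): flips 1 -> legal
(4,6): flips 1 -> legal
(5,2): no bracket -> illegal
(5,3): no bracket -> illegal
(5,4): no bracket -> illegal
(5,6): no bracket -> illegal
W mobility = 5

Answer: B=3 W=5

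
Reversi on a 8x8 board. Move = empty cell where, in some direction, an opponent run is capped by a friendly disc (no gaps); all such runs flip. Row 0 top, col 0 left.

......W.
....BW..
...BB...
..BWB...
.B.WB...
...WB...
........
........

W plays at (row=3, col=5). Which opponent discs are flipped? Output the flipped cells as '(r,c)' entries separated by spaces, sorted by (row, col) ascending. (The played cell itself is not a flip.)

Answer: (3,4) (4,4)

Derivation:
Dir NW: opp run (2,4), next='.' -> no flip
Dir N: first cell '.' (not opp) -> no flip
Dir NE: first cell '.' (not opp) -> no flip
Dir W: opp run (3,4) capped by W -> flip
Dir E: first cell '.' (not opp) -> no flip
Dir SW: opp run (4,4) capped by W -> flip
Dir S: first cell '.' (not opp) -> no flip
Dir SE: first cell '.' (not opp) -> no flip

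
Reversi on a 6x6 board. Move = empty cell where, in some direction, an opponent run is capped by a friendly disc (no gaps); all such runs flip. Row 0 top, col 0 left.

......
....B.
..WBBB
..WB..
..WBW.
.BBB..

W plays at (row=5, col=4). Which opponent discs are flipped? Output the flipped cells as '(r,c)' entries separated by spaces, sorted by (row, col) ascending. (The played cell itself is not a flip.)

Answer: (4,3)

Derivation:
Dir NW: opp run (4,3) capped by W -> flip
Dir N: first cell 'W' (not opp) -> no flip
Dir NE: first cell '.' (not opp) -> no flip
Dir W: opp run (5,3) (5,2) (5,1), next='.' -> no flip
Dir E: first cell '.' (not opp) -> no flip
Dir SW: edge -> no flip
Dir S: edge -> no flip
Dir SE: edge -> no flip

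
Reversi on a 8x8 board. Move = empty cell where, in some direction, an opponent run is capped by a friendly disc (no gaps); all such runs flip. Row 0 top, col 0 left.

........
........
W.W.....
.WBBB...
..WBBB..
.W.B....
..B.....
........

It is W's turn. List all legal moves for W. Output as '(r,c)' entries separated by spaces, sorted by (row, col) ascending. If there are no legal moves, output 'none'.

(2,1): no bracket -> illegal
(2,3): no bracket -> illegal
(2,4): flips 1 -> legal
(2,5): no bracket -> illegal
(3,5): flips 3 -> legal
(3,6): no bracket -> illegal
(4,1): no bracket -> illegal
(4,6): flips 3 -> legal
(5,2): no bracket -> illegal
(5,4): no bracket -> illegal
(5,5): flips 2 -> legal
(5,6): no bracket -> illegal
(6,1): no bracket -> illegal
(6,3): no bracket -> illegal
(6,4): flips 1 -> legal
(7,1): no bracket -> illegal
(7,2): no bracket -> illegal
(7,3): flips 1 -> legal

Answer: (2,4) (3,5) (4,6) (5,5) (6,4) (7,3)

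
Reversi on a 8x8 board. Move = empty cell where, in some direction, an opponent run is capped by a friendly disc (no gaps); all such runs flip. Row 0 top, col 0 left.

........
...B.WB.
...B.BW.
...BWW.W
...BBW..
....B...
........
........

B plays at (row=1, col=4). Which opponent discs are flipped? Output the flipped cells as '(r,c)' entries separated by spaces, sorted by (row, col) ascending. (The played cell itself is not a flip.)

Dir NW: first cell '.' (not opp) -> no flip
Dir N: first cell '.' (not opp) -> no flip
Dir NE: first cell '.' (not opp) -> no flip
Dir W: first cell 'B' (not opp) -> no flip
Dir E: opp run (1,5) capped by B -> flip
Dir SW: first cell 'B' (not opp) -> no flip
Dir S: first cell '.' (not opp) -> no flip
Dir SE: first cell 'B' (not opp) -> no flip

Answer: (1,5)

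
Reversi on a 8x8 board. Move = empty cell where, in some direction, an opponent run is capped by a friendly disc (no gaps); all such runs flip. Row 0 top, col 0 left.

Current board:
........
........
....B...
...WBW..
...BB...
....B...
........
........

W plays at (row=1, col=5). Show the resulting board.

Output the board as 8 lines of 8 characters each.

Place W at (1,5); scan 8 dirs for brackets.
Dir NW: first cell '.' (not opp) -> no flip
Dir N: first cell '.' (not opp) -> no flip
Dir NE: first cell '.' (not opp) -> no flip
Dir W: first cell '.' (not opp) -> no flip
Dir E: first cell '.' (not opp) -> no flip
Dir SW: opp run (2,4) capped by W -> flip
Dir S: first cell '.' (not opp) -> no flip
Dir SE: first cell '.' (not opp) -> no flip
All flips: (2,4)

Answer: ........
.....W..
....W...
...WBW..
...BB...
....B...
........
........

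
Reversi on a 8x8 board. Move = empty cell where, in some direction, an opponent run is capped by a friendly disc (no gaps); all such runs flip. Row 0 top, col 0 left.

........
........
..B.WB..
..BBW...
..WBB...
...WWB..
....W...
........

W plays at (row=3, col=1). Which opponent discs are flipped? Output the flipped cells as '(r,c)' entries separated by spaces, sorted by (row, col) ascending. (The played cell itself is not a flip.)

Answer: (3,2) (3,3)

Derivation:
Dir NW: first cell '.' (not opp) -> no flip
Dir N: first cell '.' (not opp) -> no flip
Dir NE: opp run (2,2), next='.' -> no flip
Dir W: first cell '.' (not opp) -> no flip
Dir E: opp run (3,2) (3,3) capped by W -> flip
Dir SW: first cell '.' (not opp) -> no flip
Dir S: first cell '.' (not opp) -> no flip
Dir SE: first cell 'W' (not opp) -> no flip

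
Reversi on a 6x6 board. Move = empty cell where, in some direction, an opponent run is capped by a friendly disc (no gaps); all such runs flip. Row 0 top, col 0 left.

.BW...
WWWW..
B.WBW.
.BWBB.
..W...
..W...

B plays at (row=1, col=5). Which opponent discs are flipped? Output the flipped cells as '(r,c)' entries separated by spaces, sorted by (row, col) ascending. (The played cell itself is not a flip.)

Dir NW: first cell '.' (not opp) -> no flip
Dir N: first cell '.' (not opp) -> no flip
Dir NE: edge -> no flip
Dir W: first cell '.' (not opp) -> no flip
Dir E: edge -> no flip
Dir SW: opp run (2,4) capped by B -> flip
Dir S: first cell '.' (not opp) -> no flip
Dir SE: edge -> no flip

Answer: (2,4)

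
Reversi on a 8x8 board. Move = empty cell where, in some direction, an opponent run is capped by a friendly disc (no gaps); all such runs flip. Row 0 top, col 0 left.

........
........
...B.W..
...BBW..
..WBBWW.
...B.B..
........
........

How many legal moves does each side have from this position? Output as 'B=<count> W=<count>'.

-- B to move --
(1,4): no bracket -> illegal
(1,5): flips 3 -> legal
(1,6): flips 1 -> legal
(2,4): no bracket -> illegal
(2,6): flips 1 -> legal
(3,1): flips 1 -> legal
(3,2): no bracket -> illegal
(3,6): flips 1 -> legal
(3,7): flips 1 -> legal
(4,1): flips 1 -> legal
(4,7): flips 2 -> legal
(5,1): flips 1 -> legal
(5,2): no bracket -> illegal
(5,4): no bracket -> illegal
(5,6): flips 1 -> legal
(5,7): no bracket -> illegal
B mobility = 10
-- W to move --
(1,2): flips 2 -> legal
(1,3): no bracket -> illegal
(1,4): no bracket -> illegal
(2,2): no bracket -> illegal
(2,4): flips 1 -> legal
(3,2): flips 2 -> legal
(5,2): flips 2 -> legal
(5,4): no bracket -> illegal
(5,6): no bracket -> illegal
(6,2): flips 2 -> legal
(6,3): no bracket -> illegal
(6,4): flips 2 -> legal
(6,5): flips 1 -> legal
(6,6): no bracket -> illegal
W mobility = 7

Answer: B=10 W=7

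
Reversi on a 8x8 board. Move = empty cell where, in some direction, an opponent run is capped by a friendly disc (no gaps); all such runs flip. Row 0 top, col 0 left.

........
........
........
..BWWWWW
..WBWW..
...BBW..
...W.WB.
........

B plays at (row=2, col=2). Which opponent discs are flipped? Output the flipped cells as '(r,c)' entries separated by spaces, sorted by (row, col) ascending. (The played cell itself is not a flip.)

Answer: (3,3) (4,4) (5,5)

Derivation:
Dir NW: first cell '.' (not opp) -> no flip
Dir N: first cell '.' (not opp) -> no flip
Dir NE: first cell '.' (not opp) -> no flip
Dir W: first cell '.' (not opp) -> no flip
Dir E: first cell '.' (not opp) -> no flip
Dir SW: first cell '.' (not opp) -> no flip
Dir S: first cell 'B' (not opp) -> no flip
Dir SE: opp run (3,3) (4,4) (5,5) capped by B -> flip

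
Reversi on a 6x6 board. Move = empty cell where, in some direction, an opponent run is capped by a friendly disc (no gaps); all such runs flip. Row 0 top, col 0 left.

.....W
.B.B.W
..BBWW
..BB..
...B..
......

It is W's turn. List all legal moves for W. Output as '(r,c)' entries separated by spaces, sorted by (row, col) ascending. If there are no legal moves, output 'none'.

Answer: (0,2) (2,1) (4,2)

Derivation:
(0,0): no bracket -> illegal
(0,1): no bracket -> illegal
(0,2): flips 1 -> legal
(0,3): no bracket -> illegal
(0,4): no bracket -> illegal
(1,0): no bracket -> illegal
(1,2): no bracket -> illegal
(1,4): no bracket -> illegal
(2,0): no bracket -> illegal
(2,1): flips 2 -> legal
(3,1): no bracket -> illegal
(3,4): no bracket -> illegal
(4,1): no bracket -> illegal
(4,2): flips 1 -> legal
(4,4): no bracket -> illegal
(5,2): no bracket -> illegal
(5,3): no bracket -> illegal
(5,4): no bracket -> illegal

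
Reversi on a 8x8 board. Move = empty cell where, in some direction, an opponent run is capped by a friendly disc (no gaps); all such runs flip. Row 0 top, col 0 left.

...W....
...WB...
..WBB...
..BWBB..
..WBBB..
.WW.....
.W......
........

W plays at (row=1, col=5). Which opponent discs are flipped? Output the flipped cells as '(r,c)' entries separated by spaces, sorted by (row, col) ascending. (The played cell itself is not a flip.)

Dir NW: first cell '.' (not opp) -> no flip
Dir N: first cell '.' (not opp) -> no flip
Dir NE: first cell '.' (not opp) -> no flip
Dir W: opp run (1,4) capped by W -> flip
Dir E: first cell '.' (not opp) -> no flip
Dir SW: opp run (2,4) capped by W -> flip
Dir S: first cell '.' (not opp) -> no flip
Dir SE: first cell '.' (not opp) -> no flip

Answer: (1,4) (2,4)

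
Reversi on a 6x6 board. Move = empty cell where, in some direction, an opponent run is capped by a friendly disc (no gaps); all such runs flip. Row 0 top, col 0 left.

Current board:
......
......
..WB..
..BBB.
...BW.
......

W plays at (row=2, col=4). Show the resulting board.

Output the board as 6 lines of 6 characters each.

Answer: ......
......
..WWW.
..BBW.
...BW.
......

Derivation:
Place W at (2,4); scan 8 dirs for brackets.
Dir NW: first cell '.' (not opp) -> no flip
Dir N: first cell '.' (not opp) -> no flip
Dir NE: first cell '.' (not opp) -> no flip
Dir W: opp run (2,3) capped by W -> flip
Dir E: first cell '.' (not opp) -> no flip
Dir SW: opp run (3,3), next='.' -> no flip
Dir S: opp run (3,4) capped by W -> flip
Dir SE: first cell '.' (not opp) -> no flip
All flips: (2,3) (3,4)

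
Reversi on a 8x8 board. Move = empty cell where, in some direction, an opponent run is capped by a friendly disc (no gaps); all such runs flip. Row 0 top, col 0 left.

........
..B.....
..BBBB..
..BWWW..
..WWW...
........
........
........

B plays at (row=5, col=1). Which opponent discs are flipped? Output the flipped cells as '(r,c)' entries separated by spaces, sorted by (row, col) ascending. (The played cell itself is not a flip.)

Dir NW: first cell '.' (not opp) -> no flip
Dir N: first cell '.' (not opp) -> no flip
Dir NE: opp run (4,2) (3,3) capped by B -> flip
Dir W: first cell '.' (not opp) -> no flip
Dir E: first cell '.' (not opp) -> no flip
Dir SW: first cell '.' (not opp) -> no flip
Dir S: first cell '.' (not opp) -> no flip
Dir SE: first cell '.' (not opp) -> no flip

Answer: (3,3) (4,2)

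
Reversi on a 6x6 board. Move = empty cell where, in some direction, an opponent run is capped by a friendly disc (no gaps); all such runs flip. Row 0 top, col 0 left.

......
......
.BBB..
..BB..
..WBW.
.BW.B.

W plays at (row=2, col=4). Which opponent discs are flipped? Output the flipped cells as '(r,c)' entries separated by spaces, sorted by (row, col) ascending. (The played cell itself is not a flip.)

Answer: (3,3)

Derivation:
Dir NW: first cell '.' (not opp) -> no flip
Dir N: first cell '.' (not opp) -> no flip
Dir NE: first cell '.' (not opp) -> no flip
Dir W: opp run (2,3) (2,2) (2,1), next='.' -> no flip
Dir E: first cell '.' (not opp) -> no flip
Dir SW: opp run (3,3) capped by W -> flip
Dir S: first cell '.' (not opp) -> no flip
Dir SE: first cell '.' (not opp) -> no flip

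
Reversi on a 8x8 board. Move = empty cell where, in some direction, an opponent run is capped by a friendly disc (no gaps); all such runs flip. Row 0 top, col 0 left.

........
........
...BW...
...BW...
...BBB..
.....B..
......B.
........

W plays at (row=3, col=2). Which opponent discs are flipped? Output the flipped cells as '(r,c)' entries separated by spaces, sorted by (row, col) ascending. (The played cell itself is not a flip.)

Answer: (3,3)

Derivation:
Dir NW: first cell '.' (not opp) -> no flip
Dir N: first cell '.' (not opp) -> no flip
Dir NE: opp run (2,3), next='.' -> no flip
Dir W: first cell '.' (not opp) -> no flip
Dir E: opp run (3,3) capped by W -> flip
Dir SW: first cell '.' (not opp) -> no flip
Dir S: first cell '.' (not opp) -> no flip
Dir SE: opp run (4,3), next='.' -> no flip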